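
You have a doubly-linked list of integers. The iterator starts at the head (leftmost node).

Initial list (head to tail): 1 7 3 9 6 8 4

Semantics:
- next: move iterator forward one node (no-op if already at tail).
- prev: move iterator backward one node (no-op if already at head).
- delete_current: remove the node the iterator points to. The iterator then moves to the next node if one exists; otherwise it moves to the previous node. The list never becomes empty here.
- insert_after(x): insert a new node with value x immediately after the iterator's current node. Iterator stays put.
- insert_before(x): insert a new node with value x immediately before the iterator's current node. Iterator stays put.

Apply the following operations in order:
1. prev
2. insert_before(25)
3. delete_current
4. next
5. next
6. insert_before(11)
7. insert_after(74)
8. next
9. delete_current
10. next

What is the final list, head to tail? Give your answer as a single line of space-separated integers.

After 1 (prev): list=[1, 7, 3, 9, 6, 8, 4] cursor@1
After 2 (insert_before(25)): list=[25, 1, 7, 3, 9, 6, 8, 4] cursor@1
After 3 (delete_current): list=[25, 7, 3, 9, 6, 8, 4] cursor@7
After 4 (next): list=[25, 7, 3, 9, 6, 8, 4] cursor@3
After 5 (next): list=[25, 7, 3, 9, 6, 8, 4] cursor@9
After 6 (insert_before(11)): list=[25, 7, 3, 11, 9, 6, 8, 4] cursor@9
After 7 (insert_after(74)): list=[25, 7, 3, 11, 9, 74, 6, 8, 4] cursor@9
After 8 (next): list=[25, 7, 3, 11, 9, 74, 6, 8, 4] cursor@74
After 9 (delete_current): list=[25, 7, 3, 11, 9, 6, 8, 4] cursor@6
After 10 (next): list=[25, 7, 3, 11, 9, 6, 8, 4] cursor@8

Answer: 25 7 3 11 9 6 8 4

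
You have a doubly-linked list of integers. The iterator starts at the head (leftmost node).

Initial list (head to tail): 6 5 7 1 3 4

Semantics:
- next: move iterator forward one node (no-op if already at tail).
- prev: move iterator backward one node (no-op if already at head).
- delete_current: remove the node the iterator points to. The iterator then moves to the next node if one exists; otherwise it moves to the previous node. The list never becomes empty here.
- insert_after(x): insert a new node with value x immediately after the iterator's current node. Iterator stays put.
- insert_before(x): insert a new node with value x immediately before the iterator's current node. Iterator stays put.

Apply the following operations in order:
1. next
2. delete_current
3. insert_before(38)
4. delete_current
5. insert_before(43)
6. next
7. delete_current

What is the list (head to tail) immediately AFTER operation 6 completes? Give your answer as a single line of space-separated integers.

After 1 (next): list=[6, 5, 7, 1, 3, 4] cursor@5
After 2 (delete_current): list=[6, 7, 1, 3, 4] cursor@7
After 3 (insert_before(38)): list=[6, 38, 7, 1, 3, 4] cursor@7
After 4 (delete_current): list=[6, 38, 1, 3, 4] cursor@1
After 5 (insert_before(43)): list=[6, 38, 43, 1, 3, 4] cursor@1
After 6 (next): list=[6, 38, 43, 1, 3, 4] cursor@3

Answer: 6 38 43 1 3 4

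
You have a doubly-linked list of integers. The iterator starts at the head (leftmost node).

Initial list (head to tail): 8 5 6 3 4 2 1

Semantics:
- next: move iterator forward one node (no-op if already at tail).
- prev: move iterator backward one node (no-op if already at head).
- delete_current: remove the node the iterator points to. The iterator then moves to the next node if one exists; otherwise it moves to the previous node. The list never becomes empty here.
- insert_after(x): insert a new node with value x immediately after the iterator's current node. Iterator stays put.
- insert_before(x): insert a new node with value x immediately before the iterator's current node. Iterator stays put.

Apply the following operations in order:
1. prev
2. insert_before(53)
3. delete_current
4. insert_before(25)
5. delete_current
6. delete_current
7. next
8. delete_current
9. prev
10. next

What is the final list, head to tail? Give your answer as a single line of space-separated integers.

After 1 (prev): list=[8, 5, 6, 3, 4, 2, 1] cursor@8
After 2 (insert_before(53)): list=[53, 8, 5, 6, 3, 4, 2, 1] cursor@8
After 3 (delete_current): list=[53, 5, 6, 3, 4, 2, 1] cursor@5
After 4 (insert_before(25)): list=[53, 25, 5, 6, 3, 4, 2, 1] cursor@5
After 5 (delete_current): list=[53, 25, 6, 3, 4, 2, 1] cursor@6
After 6 (delete_current): list=[53, 25, 3, 4, 2, 1] cursor@3
After 7 (next): list=[53, 25, 3, 4, 2, 1] cursor@4
After 8 (delete_current): list=[53, 25, 3, 2, 1] cursor@2
After 9 (prev): list=[53, 25, 3, 2, 1] cursor@3
After 10 (next): list=[53, 25, 3, 2, 1] cursor@2

Answer: 53 25 3 2 1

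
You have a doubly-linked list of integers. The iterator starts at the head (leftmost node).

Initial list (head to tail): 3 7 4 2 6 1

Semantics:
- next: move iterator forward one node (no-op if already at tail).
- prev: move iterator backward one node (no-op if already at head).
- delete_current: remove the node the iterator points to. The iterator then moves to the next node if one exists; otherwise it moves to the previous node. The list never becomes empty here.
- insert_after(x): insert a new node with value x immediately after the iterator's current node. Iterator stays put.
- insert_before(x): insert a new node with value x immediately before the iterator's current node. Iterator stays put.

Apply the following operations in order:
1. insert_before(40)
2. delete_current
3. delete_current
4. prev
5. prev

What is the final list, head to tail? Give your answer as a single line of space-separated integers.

Answer: 40 4 2 6 1

Derivation:
After 1 (insert_before(40)): list=[40, 3, 7, 4, 2, 6, 1] cursor@3
After 2 (delete_current): list=[40, 7, 4, 2, 6, 1] cursor@7
After 3 (delete_current): list=[40, 4, 2, 6, 1] cursor@4
After 4 (prev): list=[40, 4, 2, 6, 1] cursor@40
After 5 (prev): list=[40, 4, 2, 6, 1] cursor@40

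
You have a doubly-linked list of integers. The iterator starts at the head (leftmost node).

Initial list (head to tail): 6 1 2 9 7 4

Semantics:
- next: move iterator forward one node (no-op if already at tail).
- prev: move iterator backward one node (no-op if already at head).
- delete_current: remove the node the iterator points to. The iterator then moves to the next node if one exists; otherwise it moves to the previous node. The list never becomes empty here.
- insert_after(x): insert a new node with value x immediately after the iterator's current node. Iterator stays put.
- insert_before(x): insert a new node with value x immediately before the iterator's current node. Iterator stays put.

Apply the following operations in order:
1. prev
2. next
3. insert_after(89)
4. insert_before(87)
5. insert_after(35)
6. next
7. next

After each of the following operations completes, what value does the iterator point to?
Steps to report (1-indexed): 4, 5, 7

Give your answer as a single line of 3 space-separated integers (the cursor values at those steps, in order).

After 1 (prev): list=[6, 1, 2, 9, 7, 4] cursor@6
After 2 (next): list=[6, 1, 2, 9, 7, 4] cursor@1
After 3 (insert_after(89)): list=[6, 1, 89, 2, 9, 7, 4] cursor@1
After 4 (insert_before(87)): list=[6, 87, 1, 89, 2, 9, 7, 4] cursor@1
After 5 (insert_after(35)): list=[6, 87, 1, 35, 89, 2, 9, 7, 4] cursor@1
After 6 (next): list=[6, 87, 1, 35, 89, 2, 9, 7, 4] cursor@35
After 7 (next): list=[6, 87, 1, 35, 89, 2, 9, 7, 4] cursor@89

Answer: 1 1 89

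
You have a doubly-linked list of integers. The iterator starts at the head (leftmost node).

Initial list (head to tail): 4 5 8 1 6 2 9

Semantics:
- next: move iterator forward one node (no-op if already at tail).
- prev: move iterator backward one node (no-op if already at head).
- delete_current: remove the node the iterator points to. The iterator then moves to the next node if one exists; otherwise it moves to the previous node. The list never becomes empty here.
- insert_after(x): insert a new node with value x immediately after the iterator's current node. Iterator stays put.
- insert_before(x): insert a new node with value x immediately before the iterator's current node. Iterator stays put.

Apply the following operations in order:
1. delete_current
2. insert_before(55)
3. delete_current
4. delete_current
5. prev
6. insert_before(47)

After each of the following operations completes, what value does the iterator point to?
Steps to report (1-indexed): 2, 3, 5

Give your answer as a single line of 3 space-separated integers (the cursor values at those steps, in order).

Answer: 5 8 55

Derivation:
After 1 (delete_current): list=[5, 8, 1, 6, 2, 9] cursor@5
After 2 (insert_before(55)): list=[55, 5, 8, 1, 6, 2, 9] cursor@5
After 3 (delete_current): list=[55, 8, 1, 6, 2, 9] cursor@8
After 4 (delete_current): list=[55, 1, 6, 2, 9] cursor@1
After 5 (prev): list=[55, 1, 6, 2, 9] cursor@55
After 6 (insert_before(47)): list=[47, 55, 1, 6, 2, 9] cursor@55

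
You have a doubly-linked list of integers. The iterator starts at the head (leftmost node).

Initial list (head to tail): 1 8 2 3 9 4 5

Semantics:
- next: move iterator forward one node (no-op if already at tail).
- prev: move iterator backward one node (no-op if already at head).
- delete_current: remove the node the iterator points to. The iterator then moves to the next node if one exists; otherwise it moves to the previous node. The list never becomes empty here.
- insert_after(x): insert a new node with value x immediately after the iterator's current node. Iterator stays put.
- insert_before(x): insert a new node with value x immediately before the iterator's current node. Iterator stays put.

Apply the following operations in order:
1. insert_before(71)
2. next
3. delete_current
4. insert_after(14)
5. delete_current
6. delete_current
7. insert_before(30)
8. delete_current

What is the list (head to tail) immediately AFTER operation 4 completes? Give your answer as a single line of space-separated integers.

Answer: 71 1 2 14 3 9 4 5

Derivation:
After 1 (insert_before(71)): list=[71, 1, 8, 2, 3, 9, 4, 5] cursor@1
After 2 (next): list=[71, 1, 8, 2, 3, 9, 4, 5] cursor@8
After 3 (delete_current): list=[71, 1, 2, 3, 9, 4, 5] cursor@2
After 4 (insert_after(14)): list=[71, 1, 2, 14, 3, 9, 4, 5] cursor@2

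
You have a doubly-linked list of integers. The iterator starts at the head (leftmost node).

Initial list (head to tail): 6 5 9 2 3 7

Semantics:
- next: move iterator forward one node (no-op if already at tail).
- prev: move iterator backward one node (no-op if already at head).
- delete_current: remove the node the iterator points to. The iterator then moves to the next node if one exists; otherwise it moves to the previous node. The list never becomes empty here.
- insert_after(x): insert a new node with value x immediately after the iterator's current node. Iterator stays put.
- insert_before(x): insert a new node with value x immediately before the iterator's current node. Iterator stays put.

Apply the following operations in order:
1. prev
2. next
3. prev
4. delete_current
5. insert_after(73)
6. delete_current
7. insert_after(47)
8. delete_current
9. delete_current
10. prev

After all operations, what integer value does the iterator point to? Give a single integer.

Answer: 9

Derivation:
After 1 (prev): list=[6, 5, 9, 2, 3, 7] cursor@6
After 2 (next): list=[6, 5, 9, 2, 3, 7] cursor@5
After 3 (prev): list=[6, 5, 9, 2, 3, 7] cursor@6
After 4 (delete_current): list=[5, 9, 2, 3, 7] cursor@5
After 5 (insert_after(73)): list=[5, 73, 9, 2, 3, 7] cursor@5
After 6 (delete_current): list=[73, 9, 2, 3, 7] cursor@73
After 7 (insert_after(47)): list=[73, 47, 9, 2, 3, 7] cursor@73
After 8 (delete_current): list=[47, 9, 2, 3, 7] cursor@47
After 9 (delete_current): list=[9, 2, 3, 7] cursor@9
After 10 (prev): list=[9, 2, 3, 7] cursor@9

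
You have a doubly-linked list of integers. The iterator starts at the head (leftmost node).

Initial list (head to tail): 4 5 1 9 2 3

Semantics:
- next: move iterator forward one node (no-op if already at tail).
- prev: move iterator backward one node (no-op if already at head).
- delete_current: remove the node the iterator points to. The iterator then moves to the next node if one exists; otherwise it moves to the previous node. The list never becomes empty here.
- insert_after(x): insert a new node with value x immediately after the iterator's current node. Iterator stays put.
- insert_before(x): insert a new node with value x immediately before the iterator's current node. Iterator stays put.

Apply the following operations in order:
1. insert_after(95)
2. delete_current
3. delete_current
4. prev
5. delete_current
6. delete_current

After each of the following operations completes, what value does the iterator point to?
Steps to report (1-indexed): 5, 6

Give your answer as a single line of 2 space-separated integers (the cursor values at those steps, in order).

Answer: 1 9

Derivation:
After 1 (insert_after(95)): list=[4, 95, 5, 1, 9, 2, 3] cursor@4
After 2 (delete_current): list=[95, 5, 1, 9, 2, 3] cursor@95
After 3 (delete_current): list=[5, 1, 9, 2, 3] cursor@5
After 4 (prev): list=[5, 1, 9, 2, 3] cursor@5
After 5 (delete_current): list=[1, 9, 2, 3] cursor@1
After 6 (delete_current): list=[9, 2, 3] cursor@9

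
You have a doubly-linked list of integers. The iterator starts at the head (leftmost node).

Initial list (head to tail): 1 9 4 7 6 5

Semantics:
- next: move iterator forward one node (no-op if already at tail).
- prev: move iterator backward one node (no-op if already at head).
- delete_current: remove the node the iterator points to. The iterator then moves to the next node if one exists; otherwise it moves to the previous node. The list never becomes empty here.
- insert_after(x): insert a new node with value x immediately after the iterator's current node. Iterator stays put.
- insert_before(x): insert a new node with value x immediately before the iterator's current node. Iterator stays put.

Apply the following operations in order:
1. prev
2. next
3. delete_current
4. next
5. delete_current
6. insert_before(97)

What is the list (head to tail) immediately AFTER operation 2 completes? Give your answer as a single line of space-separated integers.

Answer: 1 9 4 7 6 5

Derivation:
After 1 (prev): list=[1, 9, 4, 7, 6, 5] cursor@1
After 2 (next): list=[1, 9, 4, 7, 6, 5] cursor@9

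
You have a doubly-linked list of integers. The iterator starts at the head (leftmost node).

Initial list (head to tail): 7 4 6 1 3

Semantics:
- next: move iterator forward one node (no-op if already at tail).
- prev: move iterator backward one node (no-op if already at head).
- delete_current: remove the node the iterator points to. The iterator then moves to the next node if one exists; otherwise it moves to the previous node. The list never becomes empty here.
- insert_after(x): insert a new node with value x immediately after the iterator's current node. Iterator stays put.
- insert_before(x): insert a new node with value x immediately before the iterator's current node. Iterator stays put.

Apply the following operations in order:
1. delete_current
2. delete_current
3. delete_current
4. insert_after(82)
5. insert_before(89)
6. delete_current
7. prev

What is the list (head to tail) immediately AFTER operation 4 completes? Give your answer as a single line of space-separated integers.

After 1 (delete_current): list=[4, 6, 1, 3] cursor@4
After 2 (delete_current): list=[6, 1, 3] cursor@6
After 3 (delete_current): list=[1, 3] cursor@1
After 4 (insert_after(82)): list=[1, 82, 3] cursor@1

Answer: 1 82 3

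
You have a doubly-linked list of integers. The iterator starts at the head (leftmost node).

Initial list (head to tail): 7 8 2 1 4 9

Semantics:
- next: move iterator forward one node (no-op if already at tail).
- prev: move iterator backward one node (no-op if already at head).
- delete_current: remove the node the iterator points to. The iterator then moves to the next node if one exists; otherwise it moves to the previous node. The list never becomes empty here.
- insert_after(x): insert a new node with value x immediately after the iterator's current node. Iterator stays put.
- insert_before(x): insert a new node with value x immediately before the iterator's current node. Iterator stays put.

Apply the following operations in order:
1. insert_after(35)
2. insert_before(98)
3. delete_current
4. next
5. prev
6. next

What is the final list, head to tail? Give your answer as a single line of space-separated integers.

After 1 (insert_after(35)): list=[7, 35, 8, 2, 1, 4, 9] cursor@7
After 2 (insert_before(98)): list=[98, 7, 35, 8, 2, 1, 4, 9] cursor@7
After 3 (delete_current): list=[98, 35, 8, 2, 1, 4, 9] cursor@35
After 4 (next): list=[98, 35, 8, 2, 1, 4, 9] cursor@8
After 5 (prev): list=[98, 35, 8, 2, 1, 4, 9] cursor@35
After 6 (next): list=[98, 35, 8, 2, 1, 4, 9] cursor@8

Answer: 98 35 8 2 1 4 9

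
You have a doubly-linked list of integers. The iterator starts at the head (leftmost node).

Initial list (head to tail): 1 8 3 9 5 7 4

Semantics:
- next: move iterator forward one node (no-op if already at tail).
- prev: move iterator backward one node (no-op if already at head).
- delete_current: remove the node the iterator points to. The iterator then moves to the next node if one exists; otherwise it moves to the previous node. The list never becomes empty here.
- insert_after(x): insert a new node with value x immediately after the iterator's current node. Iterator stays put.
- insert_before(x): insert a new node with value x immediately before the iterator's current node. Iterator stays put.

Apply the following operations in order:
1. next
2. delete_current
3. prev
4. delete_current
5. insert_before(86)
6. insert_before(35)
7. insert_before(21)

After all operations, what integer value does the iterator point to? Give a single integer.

After 1 (next): list=[1, 8, 3, 9, 5, 7, 4] cursor@8
After 2 (delete_current): list=[1, 3, 9, 5, 7, 4] cursor@3
After 3 (prev): list=[1, 3, 9, 5, 7, 4] cursor@1
After 4 (delete_current): list=[3, 9, 5, 7, 4] cursor@3
After 5 (insert_before(86)): list=[86, 3, 9, 5, 7, 4] cursor@3
After 6 (insert_before(35)): list=[86, 35, 3, 9, 5, 7, 4] cursor@3
After 7 (insert_before(21)): list=[86, 35, 21, 3, 9, 5, 7, 4] cursor@3

Answer: 3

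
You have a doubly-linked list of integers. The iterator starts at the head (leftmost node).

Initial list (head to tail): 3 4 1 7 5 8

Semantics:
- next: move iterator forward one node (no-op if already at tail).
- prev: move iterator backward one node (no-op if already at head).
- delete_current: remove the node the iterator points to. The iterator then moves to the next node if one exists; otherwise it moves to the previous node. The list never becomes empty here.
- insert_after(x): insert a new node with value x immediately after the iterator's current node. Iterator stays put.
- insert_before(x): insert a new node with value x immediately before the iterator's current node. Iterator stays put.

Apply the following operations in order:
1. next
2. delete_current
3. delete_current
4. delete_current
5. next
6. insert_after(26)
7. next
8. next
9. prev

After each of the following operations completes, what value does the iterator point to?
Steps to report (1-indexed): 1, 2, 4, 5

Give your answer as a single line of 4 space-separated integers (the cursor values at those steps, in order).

After 1 (next): list=[3, 4, 1, 7, 5, 8] cursor@4
After 2 (delete_current): list=[3, 1, 7, 5, 8] cursor@1
After 3 (delete_current): list=[3, 7, 5, 8] cursor@7
After 4 (delete_current): list=[3, 5, 8] cursor@5
After 5 (next): list=[3, 5, 8] cursor@8
After 6 (insert_after(26)): list=[3, 5, 8, 26] cursor@8
After 7 (next): list=[3, 5, 8, 26] cursor@26
After 8 (next): list=[3, 5, 8, 26] cursor@26
After 9 (prev): list=[3, 5, 8, 26] cursor@8

Answer: 4 1 5 8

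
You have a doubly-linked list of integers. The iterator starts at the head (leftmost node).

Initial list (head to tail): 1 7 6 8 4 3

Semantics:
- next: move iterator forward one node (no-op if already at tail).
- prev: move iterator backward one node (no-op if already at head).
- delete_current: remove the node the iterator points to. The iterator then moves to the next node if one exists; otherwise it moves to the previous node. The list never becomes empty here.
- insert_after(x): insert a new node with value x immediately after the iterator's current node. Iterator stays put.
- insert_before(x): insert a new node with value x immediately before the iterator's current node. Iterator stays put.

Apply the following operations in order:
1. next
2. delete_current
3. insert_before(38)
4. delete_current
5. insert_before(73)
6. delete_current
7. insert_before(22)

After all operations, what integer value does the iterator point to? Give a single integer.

Answer: 4

Derivation:
After 1 (next): list=[1, 7, 6, 8, 4, 3] cursor@7
After 2 (delete_current): list=[1, 6, 8, 4, 3] cursor@6
After 3 (insert_before(38)): list=[1, 38, 6, 8, 4, 3] cursor@6
After 4 (delete_current): list=[1, 38, 8, 4, 3] cursor@8
After 5 (insert_before(73)): list=[1, 38, 73, 8, 4, 3] cursor@8
After 6 (delete_current): list=[1, 38, 73, 4, 3] cursor@4
After 7 (insert_before(22)): list=[1, 38, 73, 22, 4, 3] cursor@4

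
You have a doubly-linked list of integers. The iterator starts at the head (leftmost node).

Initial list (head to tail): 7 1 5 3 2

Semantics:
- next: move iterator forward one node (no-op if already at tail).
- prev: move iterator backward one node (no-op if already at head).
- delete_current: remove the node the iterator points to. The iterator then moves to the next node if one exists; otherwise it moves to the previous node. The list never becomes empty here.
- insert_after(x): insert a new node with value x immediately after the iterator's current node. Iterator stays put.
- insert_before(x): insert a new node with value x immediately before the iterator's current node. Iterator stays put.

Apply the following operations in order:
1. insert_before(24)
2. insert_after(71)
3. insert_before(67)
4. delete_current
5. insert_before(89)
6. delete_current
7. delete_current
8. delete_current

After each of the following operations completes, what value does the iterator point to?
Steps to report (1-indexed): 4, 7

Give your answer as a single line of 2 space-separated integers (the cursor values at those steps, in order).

After 1 (insert_before(24)): list=[24, 7, 1, 5, 3, 2] cursor@7
After 2 (insert_after(71)): list=[24, 7, 71, 1, 5, 3, 2] cursor@7
After 3 (insert_before(67)): list=[24, 67, 7, 71, 1, 5, 3, 2] cursor@7
After 4 (delete_current): list=[24, 67, 71, 1, 5, 3, 2] cursor@71
After 5 (insert_before(89)): list=[24, 67, 89, 71, 1, 5, 3, 2] cursor@71
After 6 (delete_current): list=[24, 67, 89, 1, 5, 3, 2] cursor@1
After 7 (delete_current): list=[24, 67, 89, 5, 3, 2] cursor@5
After 8 (delete_current): list=[24, 67, 89, 3, 2] cursor@3

Answer: 71 5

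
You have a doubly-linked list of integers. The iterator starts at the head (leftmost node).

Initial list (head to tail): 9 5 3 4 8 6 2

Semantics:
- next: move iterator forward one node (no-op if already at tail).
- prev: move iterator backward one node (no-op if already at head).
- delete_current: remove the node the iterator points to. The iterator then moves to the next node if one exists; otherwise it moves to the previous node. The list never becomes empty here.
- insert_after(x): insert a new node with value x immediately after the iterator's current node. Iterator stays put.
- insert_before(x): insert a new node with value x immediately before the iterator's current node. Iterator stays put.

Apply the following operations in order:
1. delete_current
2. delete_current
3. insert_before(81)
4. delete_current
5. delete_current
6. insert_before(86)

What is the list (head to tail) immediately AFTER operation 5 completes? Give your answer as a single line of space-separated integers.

Answer: 81 8 6 2

Derivation:
After 1 (delete_current): list=[5, 3, 4, 8, 6, 2] cursor@5
After 2 (delete_current): list=[3, 4, 8, 6, 2] cursor@3
After 3 (insert_before(81)): list=[81, 3, 4, 8, 6, 2] cursor@3
After 4 (delete_current): list=[81, 4, 8, 6, 2] cursor@4
After 5 (delete_current): list=[81, 8, 6, 2] cursor@8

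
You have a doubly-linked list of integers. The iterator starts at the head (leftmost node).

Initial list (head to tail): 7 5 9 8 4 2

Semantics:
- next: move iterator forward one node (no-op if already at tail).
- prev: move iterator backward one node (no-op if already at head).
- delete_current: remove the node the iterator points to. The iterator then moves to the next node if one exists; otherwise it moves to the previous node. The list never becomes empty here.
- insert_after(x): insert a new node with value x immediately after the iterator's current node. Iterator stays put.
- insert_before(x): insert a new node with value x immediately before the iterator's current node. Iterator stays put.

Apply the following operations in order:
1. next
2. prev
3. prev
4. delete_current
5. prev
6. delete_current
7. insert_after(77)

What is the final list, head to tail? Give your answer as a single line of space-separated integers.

Answer: 9 77 8 4 2

Derivation:
After 1 (next): list=[7, 5, 9, 8, 4, 2] cursor@5
After 2 (prev): list=[7, 5, 9, 8, 4, 2] cursor@7
After 3 (prev): list=[7, 5, 9, 8, 4, 2] cursor@7
After 4 (delete_current): list=[5, 9, 8, 4, 2] cursor@5
After 5 (prev): list=[5, 9, 8, 4, 2] cursor@5
After 6 (delete_current): list=[9, 8, 4, 2] cursor@9
After 7 (insert_after(77)): list=[9, 77, 8, 4, 2] cursor@9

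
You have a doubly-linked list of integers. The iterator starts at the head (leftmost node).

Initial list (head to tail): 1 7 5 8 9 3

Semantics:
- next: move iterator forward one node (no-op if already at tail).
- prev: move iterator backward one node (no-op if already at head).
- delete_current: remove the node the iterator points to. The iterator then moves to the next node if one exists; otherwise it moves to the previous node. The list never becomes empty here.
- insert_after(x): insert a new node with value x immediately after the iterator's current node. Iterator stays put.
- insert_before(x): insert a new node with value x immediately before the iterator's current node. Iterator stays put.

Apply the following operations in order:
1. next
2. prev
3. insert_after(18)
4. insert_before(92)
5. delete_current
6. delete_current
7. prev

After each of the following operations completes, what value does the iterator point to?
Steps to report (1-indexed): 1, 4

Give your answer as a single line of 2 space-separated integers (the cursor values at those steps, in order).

After 1 (next): list=[1, 7, 5, 8, 9, 3] cursor@7
After 2 (prev): list=[1, 7, 5, 8, 9, 3] cursor@1
After 3 (insert_after(18)): list=[1, 18, 7, 5, 8, 9, 3] cursor@1
After 4 (insert_before(92)): list=[92, 1, 18, 7, 5, 8, 9, 3] cursor@1
After 5 (delete_current): list=[92, 18, 7, 5, 8, 9, 3] cursor@18
After 6 (delete_current): list=[92, 7, 5, 8, 9, 3] cursor@7
After 7 (prev): list=[92, 7, 5, 8, 9, 3] cursor@92

Answer: 7 1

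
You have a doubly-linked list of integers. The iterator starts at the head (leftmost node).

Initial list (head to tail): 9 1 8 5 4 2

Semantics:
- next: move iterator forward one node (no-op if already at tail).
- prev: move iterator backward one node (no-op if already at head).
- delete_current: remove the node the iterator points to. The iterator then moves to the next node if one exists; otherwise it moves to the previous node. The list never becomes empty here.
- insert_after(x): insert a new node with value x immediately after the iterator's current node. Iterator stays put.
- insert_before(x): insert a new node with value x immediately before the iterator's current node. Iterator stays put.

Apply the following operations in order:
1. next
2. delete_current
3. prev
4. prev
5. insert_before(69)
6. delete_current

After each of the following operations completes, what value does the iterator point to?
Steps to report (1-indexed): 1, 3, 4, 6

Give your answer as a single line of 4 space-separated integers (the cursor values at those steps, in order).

After 1 (next): list=[9, 1, 8, 5, 4, 2] cursor@1
After 2 (delete_current): list=[9, 8, 5, 4, 2] cursor@8
After 3 (prev): list=[9, 8, 5, 4, 2] cursor@9
After 4 (prev): list=[9, 8, 5, 4, 2] cursor@9
After 5 (insert_before(69)): list=[69, 9, 8, 5, 4, 2] cursor@9
After 6 (delete_current): list=[69, 8, 5, 4, 2] cursor@8

Answer: 1 9 9 8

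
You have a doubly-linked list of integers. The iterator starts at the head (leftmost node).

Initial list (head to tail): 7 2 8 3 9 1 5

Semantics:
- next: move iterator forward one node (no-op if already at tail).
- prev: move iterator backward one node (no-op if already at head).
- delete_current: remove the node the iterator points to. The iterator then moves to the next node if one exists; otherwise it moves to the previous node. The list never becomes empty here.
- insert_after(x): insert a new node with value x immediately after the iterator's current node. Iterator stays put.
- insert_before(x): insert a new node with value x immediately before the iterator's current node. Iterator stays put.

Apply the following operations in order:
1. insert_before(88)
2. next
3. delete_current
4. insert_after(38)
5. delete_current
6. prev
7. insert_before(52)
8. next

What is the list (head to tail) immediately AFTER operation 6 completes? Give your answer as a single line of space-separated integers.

After 1 (insert_before(88)): list=[88, 7, 2, 8, 3, 9, 1, 5] cursor@7
After 2 (next): list=[88, 7, 2, 8, 3, 9, 1, 5] cursor@2
After 3 (delete_current): list=[88, 7, 8, 3, 9, 1, 5] cursor@8
After 4 (insert_after(38)): list=[88, 7, 8, 38, 3, 9, 1, 5] cursor@8
After 5 (delete_current): list=[88, 7, 38, 3, 9, 1, 5] cursor@38
After 6 (prev): list=[88, 7, 38, 3, 9, 1, 5] cursor@7

Answer: 88 7 38 3 9 1 5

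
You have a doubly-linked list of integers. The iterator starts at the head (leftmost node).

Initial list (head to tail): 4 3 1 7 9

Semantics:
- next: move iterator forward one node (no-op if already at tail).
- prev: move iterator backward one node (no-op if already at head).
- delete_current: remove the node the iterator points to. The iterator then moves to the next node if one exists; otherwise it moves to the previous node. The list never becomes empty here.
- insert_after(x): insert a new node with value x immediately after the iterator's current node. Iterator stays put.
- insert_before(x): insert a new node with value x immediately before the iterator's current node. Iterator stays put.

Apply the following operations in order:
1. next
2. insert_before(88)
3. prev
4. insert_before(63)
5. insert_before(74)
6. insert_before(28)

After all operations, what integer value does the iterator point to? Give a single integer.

Answer: 88

Derivation:
After 1 (next): list=[4, 3, 1, 7, 9] cursor@3
After 2 (insert_before(88)): list=[4, 88, 3, 1, 7, 9] cursor@3
After 3 (prev): list=[4, 88, 3, 1, 7, 9] cursor@88
After 4 (insert_before(63)): list=[4, 63, 88, 3, 1, 7, 9] cursor@88
After 5 (insert_before(74)): list=[4, 63, 74, 88, 3, 1, 7, 9] cursor@88
After 6 (insert_before(28)): list=[4, 63, 74, 28, 88, 3, 1, 7, 9] cursor@88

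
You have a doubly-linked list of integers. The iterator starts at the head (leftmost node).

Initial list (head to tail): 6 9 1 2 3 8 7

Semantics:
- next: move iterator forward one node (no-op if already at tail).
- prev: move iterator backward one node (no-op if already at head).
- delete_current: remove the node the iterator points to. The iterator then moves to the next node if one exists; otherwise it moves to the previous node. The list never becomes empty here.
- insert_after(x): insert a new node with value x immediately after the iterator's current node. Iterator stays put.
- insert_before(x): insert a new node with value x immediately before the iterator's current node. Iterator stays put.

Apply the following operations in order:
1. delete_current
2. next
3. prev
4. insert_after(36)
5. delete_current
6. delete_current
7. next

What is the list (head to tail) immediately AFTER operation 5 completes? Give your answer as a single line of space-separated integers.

Answer: 36 1 2 3 8 7

Derivation:
After 1 (delete_current): list=[9, 1, 2, 3, 8, 7] cursor@9
After 2 (next): list=[9, 1, 2, 3, 8, 7] cursor@1
After 3 (prev): list=[9, 1, 2, 3, 8, 7] cursor@9
After 4 (insert_after(36)): list=[9, 36, 1, 2, 3, 8, 7] cursor@9
After 5 (delete_current): list=[36, 1, 2, 3, 8, 7] cursor@36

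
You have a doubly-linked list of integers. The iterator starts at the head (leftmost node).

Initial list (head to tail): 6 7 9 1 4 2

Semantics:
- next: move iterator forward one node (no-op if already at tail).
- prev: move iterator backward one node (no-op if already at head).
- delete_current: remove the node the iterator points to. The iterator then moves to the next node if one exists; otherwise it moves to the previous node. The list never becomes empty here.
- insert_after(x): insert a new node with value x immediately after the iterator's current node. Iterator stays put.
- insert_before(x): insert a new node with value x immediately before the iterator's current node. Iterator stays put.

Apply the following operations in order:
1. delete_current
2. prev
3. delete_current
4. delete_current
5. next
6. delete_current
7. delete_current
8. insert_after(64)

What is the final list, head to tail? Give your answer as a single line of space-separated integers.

After 1 (delete_current): list=[7, 9, 1, 4, 2] cursor@7
After 2 (prev): list=[7, 9, 1, 4, 2] cursor@7
After 3 (delete_current): list=[9, 1, 4, 2] cursor@9
After 4 (delete_current): list=[1, 4, 2] cursor@1
After 5 (next): list=[1, 4, 2] cursor@4
After 6 (delete_current): list=[1, 2] cursor@2
After 7 (delete_current): list=[1] cursor@1
After 8 (insert_after(64)): list=[1, 64] cursor@1

Answer: 1 64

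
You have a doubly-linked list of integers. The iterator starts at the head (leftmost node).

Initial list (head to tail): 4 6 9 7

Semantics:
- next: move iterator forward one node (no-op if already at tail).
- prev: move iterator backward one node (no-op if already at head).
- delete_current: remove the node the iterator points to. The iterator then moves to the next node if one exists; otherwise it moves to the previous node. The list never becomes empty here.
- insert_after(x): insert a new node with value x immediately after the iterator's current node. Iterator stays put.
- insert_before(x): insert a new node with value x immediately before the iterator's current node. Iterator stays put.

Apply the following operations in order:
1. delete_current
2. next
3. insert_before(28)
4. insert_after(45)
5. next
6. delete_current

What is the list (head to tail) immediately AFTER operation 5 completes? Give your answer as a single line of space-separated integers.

After 1 (delete_current): list=[6, 9, 7] cursor@6
After 2 (next): list=[6, 9, 7] cursor@9
After 3 (insert_before(28)): list=[6, 28, 9, 7] cursor@9
After 4 (insert_after(45)): list=[6, 28, 9, 45, 7] cursor@9
After 5 (next): list=[6, 28, 9, 45, 7] cursor@45

Answer: 6 28 9 45 7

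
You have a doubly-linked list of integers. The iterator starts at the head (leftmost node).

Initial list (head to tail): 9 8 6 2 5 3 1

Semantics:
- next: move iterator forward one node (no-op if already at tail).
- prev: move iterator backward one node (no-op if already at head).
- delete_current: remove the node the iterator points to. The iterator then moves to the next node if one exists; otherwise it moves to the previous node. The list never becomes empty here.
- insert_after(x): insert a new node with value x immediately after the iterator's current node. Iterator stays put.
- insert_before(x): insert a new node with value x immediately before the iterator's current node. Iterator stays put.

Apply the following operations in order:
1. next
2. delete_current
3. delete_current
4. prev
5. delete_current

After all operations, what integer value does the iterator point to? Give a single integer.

After 1 (next): list=[9, 8, 6, 2, 5, 3, 1] cursor@8
After 2 (delete_current): list=[9, 6, 2, 5, 3, 1] cursor@6
After 3 (delete_current): list=[9, 2, 5, 3, 1] cursor@2
After 4 (prev): list=[9, 2, 5, 3, 1] cursor@9
After 5 (delete_current): list=[2, 5, 3, 1] cursor@2

Answer: 2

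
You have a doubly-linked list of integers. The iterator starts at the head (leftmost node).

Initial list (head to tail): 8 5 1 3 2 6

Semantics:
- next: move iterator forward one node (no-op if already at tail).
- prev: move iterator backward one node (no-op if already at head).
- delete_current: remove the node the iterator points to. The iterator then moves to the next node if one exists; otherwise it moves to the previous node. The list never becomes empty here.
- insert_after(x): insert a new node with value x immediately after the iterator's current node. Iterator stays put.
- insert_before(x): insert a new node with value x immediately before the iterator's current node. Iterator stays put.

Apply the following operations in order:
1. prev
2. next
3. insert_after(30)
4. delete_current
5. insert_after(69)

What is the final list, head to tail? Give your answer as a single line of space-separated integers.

Answer: 8 30 69 1 3 2 6

Derivation:
After 1 (prev): list=[8, 5, 1, 3, 2, 6] cursor@8
After 2 (next): list=[8, 5, 1, 3, 2, 6] cursor@5
After 3 (insert_after(30)): list=[8, 5, 30, 1, 3, 2, 6] cursor@5
After 4 (delete_current): list=[8, 30, 1, 3, 2, 6] cursor@30
After 5 (insert_after(69)): list=[8, 30, 69, 1, 3, 2, 6] cursor@30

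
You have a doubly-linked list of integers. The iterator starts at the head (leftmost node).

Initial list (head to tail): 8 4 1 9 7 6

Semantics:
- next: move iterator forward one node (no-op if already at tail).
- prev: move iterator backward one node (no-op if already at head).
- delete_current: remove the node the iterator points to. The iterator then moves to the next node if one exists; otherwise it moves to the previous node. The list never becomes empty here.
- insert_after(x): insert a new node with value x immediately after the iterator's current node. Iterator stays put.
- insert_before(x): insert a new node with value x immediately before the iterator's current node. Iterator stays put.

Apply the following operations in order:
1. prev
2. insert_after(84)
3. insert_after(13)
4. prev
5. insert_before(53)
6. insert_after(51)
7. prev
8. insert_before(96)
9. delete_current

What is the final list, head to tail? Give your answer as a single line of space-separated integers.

Answer: 96 8 51 13 84 4 1 9 7 6

Derivation:
After 1 (prev): list=[8, 4, 1, 9, 7, 6] cursor@8
After 2 (insert_after(84)): list=[8, 84, 4, 1, 9, 7, 6] cursor@8
After 3 (insert_after(13)): list=[8, 13, 84, 4, 1, 9, 7, 6] cursor@8
After 4 (prev): list=[8, 13, 84, 4, 1, 9, 7, 6] cursor@8
After 5 (insert_before(53)): list=[53, 8, 13, 84, 4, 1, 9, 7, 6] cursor@8
After 6 (insert_after(51)): list=[53, 8, 51, 13, 84, 4, 1, 9, 7, 6] cursor@8
After 7 (prev): list=[53, 8, 51, 13, 84, 4, 1, 9, 7, 6] cursor@53
After 8 (insert_before(96)): list=[96, 53, 8, 51, 13, 84, 4, 1, 9, 7, 6] cursor@53
After 9 (delete_current): list=[96, 8, 51, 13, 84, 4, 1, 9, 7, 6] cursor@8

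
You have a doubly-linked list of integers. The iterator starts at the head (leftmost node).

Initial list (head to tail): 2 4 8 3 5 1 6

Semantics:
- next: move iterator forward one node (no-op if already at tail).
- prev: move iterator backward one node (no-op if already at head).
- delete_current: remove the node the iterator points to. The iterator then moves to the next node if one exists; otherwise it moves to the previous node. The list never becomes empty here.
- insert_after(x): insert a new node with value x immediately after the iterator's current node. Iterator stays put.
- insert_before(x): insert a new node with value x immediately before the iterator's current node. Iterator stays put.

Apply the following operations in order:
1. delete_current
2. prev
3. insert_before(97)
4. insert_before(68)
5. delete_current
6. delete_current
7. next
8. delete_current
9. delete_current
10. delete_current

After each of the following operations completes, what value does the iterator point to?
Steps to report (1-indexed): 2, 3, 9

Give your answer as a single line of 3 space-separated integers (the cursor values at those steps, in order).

After 1 (delete_current): list=[4, 8, 3, 5, 1, 6] cursor@4
After 2 (prev): list=[4, 8, 3, 5, 1, 6] cursor@4
After 3 (insert_before(97)): list=[97, 4, 8, 3, 5, 1, 6] cursor@4
After 4 (insert_before(68)): list=[97, 68, 4, 8, 3, 5, 1, 6] cursor@4
After 5 (delete_current): list=[97, 68, 8, 3, 5, 1, 6] cursor@8
After 6 (delete_current): list=[97, 68, 3, 5, 1, 6] cursor@3
After 7 (next): list=[97, 68, 3, 5, 1, 6] cursor@5
After 8 (delete_current): list=[97, 68, 3, 1, 6] cursor@1
After 9 (delete_current): list=[97, 68, 3, 6] cursor@6
After 10 (delete_current): list=[97, 68, 3] cursor@3

Answer: 4 4 6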